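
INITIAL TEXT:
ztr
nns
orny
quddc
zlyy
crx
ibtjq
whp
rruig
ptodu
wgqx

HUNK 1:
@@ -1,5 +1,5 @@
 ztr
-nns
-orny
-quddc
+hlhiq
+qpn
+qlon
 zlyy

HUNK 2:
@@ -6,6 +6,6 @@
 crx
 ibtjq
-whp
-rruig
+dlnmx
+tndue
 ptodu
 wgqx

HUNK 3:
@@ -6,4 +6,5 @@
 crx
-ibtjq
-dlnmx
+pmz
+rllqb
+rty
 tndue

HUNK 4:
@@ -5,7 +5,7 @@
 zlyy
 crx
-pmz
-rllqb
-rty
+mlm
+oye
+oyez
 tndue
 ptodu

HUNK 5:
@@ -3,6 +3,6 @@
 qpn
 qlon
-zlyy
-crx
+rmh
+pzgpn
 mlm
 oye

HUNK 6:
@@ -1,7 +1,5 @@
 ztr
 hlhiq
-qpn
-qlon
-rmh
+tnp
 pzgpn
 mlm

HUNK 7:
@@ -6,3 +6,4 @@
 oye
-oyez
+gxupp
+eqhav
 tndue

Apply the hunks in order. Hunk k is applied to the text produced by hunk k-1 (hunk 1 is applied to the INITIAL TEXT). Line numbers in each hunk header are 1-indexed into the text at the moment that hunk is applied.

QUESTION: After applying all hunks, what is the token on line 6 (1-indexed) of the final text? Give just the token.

Hunk 1: at line 1 remove [nns,orny,quddc] add [hlhiq,qpn,qlon] -> 11 lines: ztr hlhiq qpn qlon zlyy crx ibtjq whp rruig ptodu wgqx
Hunk 2: at line 6 remove [whp,rruig] add [dlnmx,tndue] -> 11 lines: ztr hlhiq qpn qlon zlyy crx ibtjq dlnmx tndue ptodu wgqx
Hunk 3: at line 6 remove [ibtjq,dlnmx] add [pmz,rllqb,rty] -> 12 lines: ztr hlhiq qpn qlon zlyy crx pmz rllqb rty tndue ptodu wgqx
Hunk 4: at line 5 remove [pmz,rllqb,rty] add [mlm,oye,oyez] -> 12 lines: ztr hlhiq qpn qlon zlyy crx mlm oye oyez tndue ptodu wgqx
Hunk 5: at line 3 remove [zlyy,crx] add [rmh,pzgpn] -> 12 lines: ztr hlhiq qpn qlon rmh pzgpn mlm oye oyez tndue ptodu wgqx
Hunk 6: at line 1 remove [qpn,qlon,rmh] add [tnp] -> 10 lines: ztr hlhiq tnp pzgpn mlm oye oyez tndue ptodu wgqx
Hunk 7: at line 6 remove [oyez] add [gxupp,eqhav] -> 11 lines: ztr hlhiq tnp pzgpn mlm oye gxupp eqhav tndue ptodu wgqx
Final line 6: oye

Answer: oye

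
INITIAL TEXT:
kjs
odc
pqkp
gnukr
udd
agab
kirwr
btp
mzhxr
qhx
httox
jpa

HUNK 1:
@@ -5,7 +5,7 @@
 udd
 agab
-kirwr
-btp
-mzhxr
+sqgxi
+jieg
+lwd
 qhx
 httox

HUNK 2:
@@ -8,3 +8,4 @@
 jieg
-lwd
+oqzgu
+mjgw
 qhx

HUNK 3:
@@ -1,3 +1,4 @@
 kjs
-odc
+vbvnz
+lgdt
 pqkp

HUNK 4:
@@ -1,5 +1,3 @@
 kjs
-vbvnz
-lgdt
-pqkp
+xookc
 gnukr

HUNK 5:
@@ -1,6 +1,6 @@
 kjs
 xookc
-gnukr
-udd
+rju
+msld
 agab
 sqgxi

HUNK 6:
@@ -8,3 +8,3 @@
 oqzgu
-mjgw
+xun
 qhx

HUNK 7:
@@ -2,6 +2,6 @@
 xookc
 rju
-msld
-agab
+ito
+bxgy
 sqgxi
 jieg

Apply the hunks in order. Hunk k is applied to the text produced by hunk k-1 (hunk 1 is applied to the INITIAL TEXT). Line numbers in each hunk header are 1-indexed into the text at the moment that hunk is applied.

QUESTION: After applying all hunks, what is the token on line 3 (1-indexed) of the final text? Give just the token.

Answer: rju

Derivation:
Hunk 1: at line 5 remove [kirwr,btp,mzhxr] add [sqgxi,jieg,lwd] -> 12 lines: kjs odc pqkp gnukr udd agab sqgxi jieg lwd qhx httox jpa
Hunk 2: at line 8 remove [lwd] add [oqzgu,mjgw] -> 13 lines: kjs odc pqkp gnukr udd agab sqgxi jieg oqzgu mjgw qhx httox jpa
Hunk 3: at line 1 remove [odc] add [vbvnz,lgdt] -> 14 lines: kjs vbvnz lgdt pqkp gnukr udd agab sqgxi jieg oqzgu mjgw qhx httox jpa
Hunk 4: at line 1 remove [vbvnz,lgdt,pqkp] add [xookc] -> 12 lines: kjs xookc gnukr udd agab sqgxi jieg oqzgu mjgw qhx httox jpa
Hunk 5: at line 1 remove [gnukr,udd] add [rju,msld] -> 12 lines: kjs xookc rju msld agab sqgxi jieg oqzgu mjgw qhx httox jpa
Hunk 6: at line 8 remove [mjgw] add [xun] -> 12 lines: kjs xookc rju msld agab sqgxi jieg oqzgu xun qhx httox jpa
Hunk 7: at line 2 remove [msld,agab] add [ito,bxgy] -> 12 lines: kjs xookc rju ito bxgy sqgxi jieg oqzgu xun qhx httox jpa
Final line 3: rju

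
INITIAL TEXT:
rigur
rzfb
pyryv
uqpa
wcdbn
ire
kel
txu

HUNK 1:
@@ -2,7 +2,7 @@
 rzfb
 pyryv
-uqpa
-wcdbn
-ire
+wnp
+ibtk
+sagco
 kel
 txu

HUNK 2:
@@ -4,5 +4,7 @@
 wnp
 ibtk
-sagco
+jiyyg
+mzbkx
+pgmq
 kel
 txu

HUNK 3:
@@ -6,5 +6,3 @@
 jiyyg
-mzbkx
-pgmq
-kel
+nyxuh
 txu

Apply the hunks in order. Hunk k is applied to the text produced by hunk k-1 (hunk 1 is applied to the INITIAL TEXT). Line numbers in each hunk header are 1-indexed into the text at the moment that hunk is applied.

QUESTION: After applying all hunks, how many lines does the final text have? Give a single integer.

Answer: 8

Derivation:
Hunk 1: at line 2 remove [uqpa,wcdbn,ire] add [wnp,ibtk,sagco] -> 8 lines: rigur rzfb pyryv wnp ibtk sagco kel txu
Hunk 2: at line 4 remove [sagco] add [jiyyg,mzbkx,pgmq] -> 10 lines: rigur rzfb pyryv wnp ibtk jiyyg mzbkx pgmq kel txu
Hunk 3: at line 6 remove [mzbkx,pgmq,kel] add [nyxuh] -> 8 lines: rigur rzfb pyryv wnp ibtk jiyyg nyxuh txu
Final line count: 8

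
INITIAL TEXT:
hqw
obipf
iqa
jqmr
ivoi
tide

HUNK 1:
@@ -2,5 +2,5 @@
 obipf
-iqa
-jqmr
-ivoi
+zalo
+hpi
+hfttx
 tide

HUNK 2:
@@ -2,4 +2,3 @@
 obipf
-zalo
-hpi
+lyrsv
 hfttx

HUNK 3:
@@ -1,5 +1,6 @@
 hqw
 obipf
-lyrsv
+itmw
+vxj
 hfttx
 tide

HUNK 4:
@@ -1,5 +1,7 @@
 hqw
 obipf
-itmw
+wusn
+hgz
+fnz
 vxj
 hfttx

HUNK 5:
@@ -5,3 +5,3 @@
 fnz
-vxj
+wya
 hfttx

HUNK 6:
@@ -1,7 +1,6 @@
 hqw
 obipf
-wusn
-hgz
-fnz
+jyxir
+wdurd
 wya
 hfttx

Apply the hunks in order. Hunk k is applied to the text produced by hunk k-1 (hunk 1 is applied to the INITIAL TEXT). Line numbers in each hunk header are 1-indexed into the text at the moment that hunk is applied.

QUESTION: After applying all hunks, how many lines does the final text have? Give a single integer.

Hunk 1: at line 2 remove [iqa,jqmr,ivoi] add [zalo,hpi,hfttx] -> 6 lines: hqw obipf zalo hpi hfttx tide
Hunk 2: at line 2 remove [zalo,hpi] add [lyrsv] -> 5 lines: hqw obipf lyrsv hfttx tide
Hunk 3: at line 1 remove [lyrsv] add [itmw,vxj] -> 6 lines: hqw obipf itmw vxj hfttx tide
Hunk 4: at line 1 remove [itmw] add [wusn,hgz,fnz] -> 8 lines: hqw obipf wusn hgz fnz vxj hfttx tide
Hunk 5: at line 5 remove [vxj] add [wya] -> 8 lines: hqw obipf wusn hgz fnz wya hfttx tide
Hunk 6: at line 1 remove [wusn,hgz,fnz] add [jyxir,wdurd] -> 7 lines: hqw obipf jyxir wdurd wya hfttx tide
Final line count: 7

Answer: 7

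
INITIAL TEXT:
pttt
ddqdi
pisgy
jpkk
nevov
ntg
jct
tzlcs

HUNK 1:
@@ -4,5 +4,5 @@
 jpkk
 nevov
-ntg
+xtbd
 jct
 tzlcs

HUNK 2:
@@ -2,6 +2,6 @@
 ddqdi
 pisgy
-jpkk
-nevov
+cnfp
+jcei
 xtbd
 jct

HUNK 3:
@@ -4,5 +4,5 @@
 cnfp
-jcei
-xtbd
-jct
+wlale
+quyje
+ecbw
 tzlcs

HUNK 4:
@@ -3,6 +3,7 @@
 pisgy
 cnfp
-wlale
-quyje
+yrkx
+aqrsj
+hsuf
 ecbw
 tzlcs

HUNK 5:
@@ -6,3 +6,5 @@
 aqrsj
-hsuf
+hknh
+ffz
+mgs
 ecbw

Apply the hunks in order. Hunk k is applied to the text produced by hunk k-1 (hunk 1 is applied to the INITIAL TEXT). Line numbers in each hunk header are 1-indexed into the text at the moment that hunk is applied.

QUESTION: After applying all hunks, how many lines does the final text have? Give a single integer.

Answer: 11

Derivation:
Hunk 1: at line 4 remove [ntg] add [xtbd] -> 8 lines: pttt ddqdi pisgy jpkk nevov xtbd jct tzlcs
Hunk 2: at line 2 remove [jpkk,nevov] add [cnfp,jcei] -> 8 lines: pttt ddqdi pisgy cnfp jcei xtbd jct tzlcs
Hunk 3: at line 4 remove [jcei,xtbd,jct] add [wlale,quyje,ecbw] -> 8 lines: pttt ddqdi pisgy cnfp wlale quyje ecbw tzlcs
Hunk 4: at line 3 remove [wlale,quyje] add [yrkx,aqrsj,hsuf] -> 9 lines: pttt ddqdi pisgy cnfp yrkx aqrsj hsuf ecbw tzlcs
Hunk 5: at line 6 remove [hsuf] add [hknh,ffz,mgs] -> 11 lines: pttt ddqdi pisgy cnfp yrkx aqrsj hknh ffz mgs ecbw tzlcs
Final line count: 11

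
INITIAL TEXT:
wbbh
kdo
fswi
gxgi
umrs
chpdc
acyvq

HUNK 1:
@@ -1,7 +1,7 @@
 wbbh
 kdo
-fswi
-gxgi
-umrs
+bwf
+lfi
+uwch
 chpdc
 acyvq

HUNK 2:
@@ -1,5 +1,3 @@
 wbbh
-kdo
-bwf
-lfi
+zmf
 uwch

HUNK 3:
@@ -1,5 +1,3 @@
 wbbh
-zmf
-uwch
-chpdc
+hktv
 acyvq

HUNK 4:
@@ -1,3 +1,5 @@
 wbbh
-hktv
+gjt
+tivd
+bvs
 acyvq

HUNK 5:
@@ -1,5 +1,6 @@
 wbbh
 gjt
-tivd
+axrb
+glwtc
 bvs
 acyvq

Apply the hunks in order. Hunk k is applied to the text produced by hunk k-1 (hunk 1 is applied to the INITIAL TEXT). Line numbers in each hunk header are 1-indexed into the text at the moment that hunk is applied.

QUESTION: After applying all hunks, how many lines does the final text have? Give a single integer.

Hunk 1: at line 1 remove [fswi,gxgi,umrs] add [bwf,lfi,uwch] -> 7 lines: wbbh kdo bwf lfi uwch chpdc acyvq
Hunk 2: at line 1 remove [kdo,bwf,lfi] add [zmf] -> 5 lines: wbbh zmf uwch chpdc acyvq
Hunk 3: at line 1 remove [zmf,uwch,chpdc] add [hktv] -> 3 lines: wbbh hktv acyvq
Hunk 4: at line 1 remove [hktv] add [gjt,tivd,bvs] -> 5 lines: wbbh gjt tivd bvs acyvq
Hunk 5: at line 1 remove [tivd] add [axrb,glwtc] -> 6 lines: wbbh gjt axrb glwtc bvs acyvq
Final line count: 6

Answer: 6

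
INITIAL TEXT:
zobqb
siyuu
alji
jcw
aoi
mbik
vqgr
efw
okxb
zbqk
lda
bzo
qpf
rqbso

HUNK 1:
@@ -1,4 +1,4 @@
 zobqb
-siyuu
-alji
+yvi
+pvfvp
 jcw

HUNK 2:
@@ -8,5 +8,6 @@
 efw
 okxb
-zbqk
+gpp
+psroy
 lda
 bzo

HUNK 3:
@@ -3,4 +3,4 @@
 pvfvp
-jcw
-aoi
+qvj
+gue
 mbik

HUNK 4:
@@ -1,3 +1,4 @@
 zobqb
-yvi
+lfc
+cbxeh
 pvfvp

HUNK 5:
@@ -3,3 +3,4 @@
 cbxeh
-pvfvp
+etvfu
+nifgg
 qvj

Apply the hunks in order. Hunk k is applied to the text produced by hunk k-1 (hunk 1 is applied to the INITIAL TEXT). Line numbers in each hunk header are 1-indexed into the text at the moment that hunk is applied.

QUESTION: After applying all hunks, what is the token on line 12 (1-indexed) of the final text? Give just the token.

Answer: gpp

Derivation:
Hunk 1: at line 1 remove [siyuu,alji] add [yvi,pvfvp] -> 14 lines: zobqb yvi pvfvp jcw aoi mbik vqgr efw okxb zbqk lda bzo qpf rqbso
Hunk 2: at line 8 remove [zbqk] add [gpp,psroy] -> 15 lines: zobqb yvi pvfvp jcw aoi mbik vqgr efw okxb gpp psroy lda bzo qpf rqbso
Hunk 3: at line 3 remove [jcw,aoi] add [qvj,gue] -> 15 lines: zobqb yvi pvfvp qvj gue mbik vqgr efw okxb gpp psroy lda bzo qpf rqbso
Hunk 4: at line 1 remove [yvi] add [lfc,cbxeh] -> 16 lines: zobqb lfc cbxeh pvfvp qvj gue mbik vqgr efw okxb gpp psroy lda bzo qpf rqbso
Hunk 5: at line 3 remove [pvfvp] add [etvfu,nifgg] -> 17 lines: zobqb lfc cbxeh etvfu nifgg qvj gue mbik vqgr efw okxb gpp psroy lda bzo qpf rqbso
Final line 12: gpp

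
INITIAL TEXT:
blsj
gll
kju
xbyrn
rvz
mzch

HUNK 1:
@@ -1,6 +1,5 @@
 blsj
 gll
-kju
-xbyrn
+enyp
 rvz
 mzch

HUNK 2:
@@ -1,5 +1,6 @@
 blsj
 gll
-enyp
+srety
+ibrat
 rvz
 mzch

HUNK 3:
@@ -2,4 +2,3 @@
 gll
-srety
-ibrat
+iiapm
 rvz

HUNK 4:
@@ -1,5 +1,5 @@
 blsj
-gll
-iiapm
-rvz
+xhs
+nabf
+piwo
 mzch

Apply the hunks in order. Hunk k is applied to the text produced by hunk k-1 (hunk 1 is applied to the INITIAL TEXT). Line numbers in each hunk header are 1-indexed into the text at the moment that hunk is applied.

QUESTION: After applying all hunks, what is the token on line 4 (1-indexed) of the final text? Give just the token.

Hunk 1: at line 1 remove [kju,xbyrn] add [enyp] -> 5 lines: blsj gll enyp rvz mzch
Hunk 2: at line 1 remove [enyp] add [srety,ibrat] -> 6 lines: blsj gll srety ibrat rvz mzch
Hunk 3: at line 2 remove [srety,ibrat] add [iiapm] -> 5 lines: blsj gll iiapm rvz mzch
Hunk 4: at line 1 remove [gll,iiapm,rvz] add [xhs,nabf,piwo] -> 5 lines: blsj xhs nabf piwo mzch
Final line 4: piwo

Answer: piwo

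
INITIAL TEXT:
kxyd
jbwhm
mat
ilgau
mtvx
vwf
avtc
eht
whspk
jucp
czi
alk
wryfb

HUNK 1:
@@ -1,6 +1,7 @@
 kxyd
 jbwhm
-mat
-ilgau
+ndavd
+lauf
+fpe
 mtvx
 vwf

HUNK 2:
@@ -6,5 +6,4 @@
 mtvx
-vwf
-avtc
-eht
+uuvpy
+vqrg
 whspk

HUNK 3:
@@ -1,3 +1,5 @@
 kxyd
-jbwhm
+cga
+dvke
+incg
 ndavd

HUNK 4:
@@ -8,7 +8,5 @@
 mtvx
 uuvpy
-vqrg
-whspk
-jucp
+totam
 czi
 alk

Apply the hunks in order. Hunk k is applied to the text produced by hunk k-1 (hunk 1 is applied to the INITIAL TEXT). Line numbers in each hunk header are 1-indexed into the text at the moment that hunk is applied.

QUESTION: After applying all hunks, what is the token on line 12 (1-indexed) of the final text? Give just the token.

Hunk 1: at line 1 remove [mat,ilgau] add [ndavd,lauf,fpe] -> 14 lines: kxyd jbwhm ndavd lauf fpe mtvx vwf avtc eht whspk jucp czi alk wryfb
Hunk 2: at line 6 remove [vwf,avtc,eht] add [uuvpy,vqrg] -> 13 lines: kxyd jbwhm ndavd lauf fpe mtvx uuvpy vqrg whspk jucp czi alk wryfb
Hunk 3: at line 1 remove [jbwhm] add [cga,dvke,incg] -> 15 lines: kxyd cga dvke incg ndavd lauf fpe mtvx uuvpy vqrg whspk jucp czi alk wryfb
Hunk 4: at line 8 remove [vqrg,whspk,jucp] add [totam] -> 13 lines: kxyd cga dvke incg ndavd lauf fpe mtvx uuvpy totam czi alk wryfb
Final line 12: alk

Answer: alk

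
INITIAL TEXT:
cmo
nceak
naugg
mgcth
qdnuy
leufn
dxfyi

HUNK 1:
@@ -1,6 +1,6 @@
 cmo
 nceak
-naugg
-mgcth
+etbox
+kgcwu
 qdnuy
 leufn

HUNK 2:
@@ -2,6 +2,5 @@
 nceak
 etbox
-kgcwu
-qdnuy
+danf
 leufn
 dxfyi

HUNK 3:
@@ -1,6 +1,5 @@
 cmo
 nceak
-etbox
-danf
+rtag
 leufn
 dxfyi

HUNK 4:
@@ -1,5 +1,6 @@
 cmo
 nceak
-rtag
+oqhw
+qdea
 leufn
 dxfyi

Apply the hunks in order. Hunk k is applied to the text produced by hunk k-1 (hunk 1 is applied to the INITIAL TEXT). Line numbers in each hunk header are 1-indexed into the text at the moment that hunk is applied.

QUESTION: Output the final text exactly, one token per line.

Hunk 1: at line 1 remove [naugg,mgcth] add [etbox,kgcwu] -> 7 lines: cmo nceak etbox kgcwu qdnuy leufn dxfyi
Hunk 2: at line 2 remove [kgcwu,qdnuy] add [danf] -> 6 lines: cmo nceak etbox danf leufn dxfyi
Hunk 3: at line 1 remove [etbox,danf] add [rtag] -> 5 lines: cmo nceak rtag leufn dxfyi
Hunk 4: at line 1 remove [rtag] add [oqhw,qdea] -> 6 lines: cmo nceak oqhw qdea leufn dxfyi

Answer: cmo
nceak
oqhw
qdea
leufn
dxfyi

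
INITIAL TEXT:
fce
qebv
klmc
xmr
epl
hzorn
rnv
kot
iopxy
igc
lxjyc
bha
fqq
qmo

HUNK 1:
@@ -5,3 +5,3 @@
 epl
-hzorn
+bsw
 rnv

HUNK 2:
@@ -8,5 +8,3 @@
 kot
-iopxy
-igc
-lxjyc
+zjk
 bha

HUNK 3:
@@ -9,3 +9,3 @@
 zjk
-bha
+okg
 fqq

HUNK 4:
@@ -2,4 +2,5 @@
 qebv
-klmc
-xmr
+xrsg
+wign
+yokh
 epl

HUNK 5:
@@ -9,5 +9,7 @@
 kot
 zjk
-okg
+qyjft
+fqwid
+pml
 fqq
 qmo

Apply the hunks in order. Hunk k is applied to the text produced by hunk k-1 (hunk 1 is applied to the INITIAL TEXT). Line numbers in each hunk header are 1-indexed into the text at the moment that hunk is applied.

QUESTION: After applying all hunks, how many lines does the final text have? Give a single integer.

Hunk 1: at line 5 remove [hzorn] add [bsw] -> 14 lines: fce qebv klmc xmr epl bsw rnv kot iopxy igc lxjyc bha fqq qmo
Hunk 2: at line 8 remove [iopxy,igc,lxjyc] add [zjk] -> 12 lines: fce qebv klmc xmr epl bsw rnv kot zjk bha fqq qmo
Hunk 3: at line 9 remove [bha] add [okg] -> 12 lines: fce qebv klmc xmr epl bsw rnv kot zjk okg fqq qmo
Hunk 4: at line 2 remove [klmc,xmr] add [xrsg,wign,yokh] -> 13 lines: fce qebv xrsg wign yokh epl bsw rnv kot zjk okg fqq qmo
Hunk 5: at line 9 remove [okg] add [qyjft,fqwid,pml] -> 15 lines: fce qebv xrsg wign yokh epl bsw rnv kot zjk qyjft fqwid pml fqq qmo
Final line count: 15

Answer: 15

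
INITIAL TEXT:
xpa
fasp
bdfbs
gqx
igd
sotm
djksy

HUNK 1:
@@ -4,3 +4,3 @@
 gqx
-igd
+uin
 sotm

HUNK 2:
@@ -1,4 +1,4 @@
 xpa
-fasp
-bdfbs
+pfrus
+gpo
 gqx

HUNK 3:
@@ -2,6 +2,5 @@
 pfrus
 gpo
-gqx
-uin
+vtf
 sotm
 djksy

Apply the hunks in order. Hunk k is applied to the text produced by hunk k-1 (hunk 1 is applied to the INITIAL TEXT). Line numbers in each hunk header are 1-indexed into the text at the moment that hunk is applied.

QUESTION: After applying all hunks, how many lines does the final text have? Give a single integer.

Hunk 1: at line 4 remove [igd] add [uin] -> 7 lines: xpa fasp bdfbs gqx uin sotm djksy
Hunk 2: at line 1 remove [fasp,bdfbs] add [pfrus,gpo] -> 7 lines: xpa pfrus gpo gqx uin sotm djksy
Hunk 3: at line 2 remove [gqx,uin] add [vtf] -> 6 lines: xpa pfrus gpo vtf sotm djksy
Final line count: 6

Answer: 6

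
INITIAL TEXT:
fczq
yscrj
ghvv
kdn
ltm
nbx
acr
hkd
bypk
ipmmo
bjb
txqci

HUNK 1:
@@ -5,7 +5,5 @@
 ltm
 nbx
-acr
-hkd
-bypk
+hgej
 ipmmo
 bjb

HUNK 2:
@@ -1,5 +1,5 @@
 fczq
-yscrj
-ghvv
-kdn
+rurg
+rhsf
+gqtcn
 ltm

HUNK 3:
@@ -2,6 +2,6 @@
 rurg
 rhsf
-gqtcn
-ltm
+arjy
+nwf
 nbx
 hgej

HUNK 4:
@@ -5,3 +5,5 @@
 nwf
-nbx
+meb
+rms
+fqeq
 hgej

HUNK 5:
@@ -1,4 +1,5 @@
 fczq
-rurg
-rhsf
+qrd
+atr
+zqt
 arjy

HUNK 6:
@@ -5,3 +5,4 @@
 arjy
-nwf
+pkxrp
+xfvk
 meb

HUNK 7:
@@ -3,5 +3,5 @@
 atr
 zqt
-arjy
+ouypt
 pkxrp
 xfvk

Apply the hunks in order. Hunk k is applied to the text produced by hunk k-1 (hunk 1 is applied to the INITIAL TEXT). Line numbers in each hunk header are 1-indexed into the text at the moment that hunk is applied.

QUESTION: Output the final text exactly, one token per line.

Hunk 1: at line 5 remove [acr,hkd,bypk] add [hgej] -> 10 lines: fczq yscrj ghvv kdn ltm nbx hgej ipmmo bjb txqci
Hunk 2: at line 1 remove [yscrj,ghvv,kdn] add [rurg,rhsf,gqtcn] -> 10 lines: fczq rurg rhsf gqtcn ltm nbx hgej ipmmo bjb txqci
Hunk 3: at line 2 remove [gqtcn,ltm] add [arjy,nwf] -> 10 lines: fczq rurg rhsf arjy nwf nbx hgej ipmmo bjb txqci
Hunk 4: at line 5 remove [nbx] add [meb,rms,fqeq] -> 12 lines: fczq rurg rhsf arjy nwf meb rms fqeq hgej ipmmo bjb txqci
Hunk 5: at line 1 remove [rurg,rhsf] add [qrd,atr,zqt] -> 13 lines: fczq qrd atr zqt arjy nwf meb rms fqeq hgej ipmmo bjb txqci
Hunk 6: at line 5 remove [nwf] add [pkxrp,xfvk] -> 14 lines: fczq qrd atr zqt arjy pkxrp xfvk meb rms fqeq hgej ipmmo bjb txqci
Hunk 7: at line 3 remove [arjy] add [ouypt] -> 14 lines: fczq qrd atr zqt ouypt pkxrp xfvk meb rms fqeq hgej ipmmo bjb txqci

Answer: fczq
qrd
atr
zqt
ouypt
pkxrp
xfvk
meb
rms
fqeq
hgej
ipmmo
bjb
txqci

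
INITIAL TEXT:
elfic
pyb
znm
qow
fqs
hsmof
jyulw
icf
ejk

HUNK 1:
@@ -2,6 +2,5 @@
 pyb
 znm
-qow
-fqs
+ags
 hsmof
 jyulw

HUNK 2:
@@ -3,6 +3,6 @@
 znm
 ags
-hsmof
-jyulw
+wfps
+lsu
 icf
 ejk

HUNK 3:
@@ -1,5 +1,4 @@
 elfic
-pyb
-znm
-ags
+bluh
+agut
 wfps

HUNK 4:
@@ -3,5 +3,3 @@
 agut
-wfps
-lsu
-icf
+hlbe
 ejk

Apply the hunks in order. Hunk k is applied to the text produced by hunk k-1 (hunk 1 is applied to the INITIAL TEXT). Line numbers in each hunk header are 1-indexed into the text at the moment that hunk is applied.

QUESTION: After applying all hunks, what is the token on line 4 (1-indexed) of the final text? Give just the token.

Answer: hlbe

Derivation:
Hunk 1: at line 2 remove [qow,fqs] add [ags] -> 8 lines: elfic pyb znm ags hsmof jyulw icf ejk
Hunk 2: at line 3 remove [hsmof,jyulw] add [wfps,lsu] -> 8 lines: elfic pyb znm ags wfps lsu icf ejk
Hunk 3: at line 1 remove [pyb,znm,ags] add [bluh,agut] -> 7 lines: elfic bluh agut wfps lsu icf ejk
Hunk 4: at line 3 remove [wfps,lsu,icf] add [hlbe] -> 5 lines: elfic bluh agut hlbe ejk
Final line 4: hlbe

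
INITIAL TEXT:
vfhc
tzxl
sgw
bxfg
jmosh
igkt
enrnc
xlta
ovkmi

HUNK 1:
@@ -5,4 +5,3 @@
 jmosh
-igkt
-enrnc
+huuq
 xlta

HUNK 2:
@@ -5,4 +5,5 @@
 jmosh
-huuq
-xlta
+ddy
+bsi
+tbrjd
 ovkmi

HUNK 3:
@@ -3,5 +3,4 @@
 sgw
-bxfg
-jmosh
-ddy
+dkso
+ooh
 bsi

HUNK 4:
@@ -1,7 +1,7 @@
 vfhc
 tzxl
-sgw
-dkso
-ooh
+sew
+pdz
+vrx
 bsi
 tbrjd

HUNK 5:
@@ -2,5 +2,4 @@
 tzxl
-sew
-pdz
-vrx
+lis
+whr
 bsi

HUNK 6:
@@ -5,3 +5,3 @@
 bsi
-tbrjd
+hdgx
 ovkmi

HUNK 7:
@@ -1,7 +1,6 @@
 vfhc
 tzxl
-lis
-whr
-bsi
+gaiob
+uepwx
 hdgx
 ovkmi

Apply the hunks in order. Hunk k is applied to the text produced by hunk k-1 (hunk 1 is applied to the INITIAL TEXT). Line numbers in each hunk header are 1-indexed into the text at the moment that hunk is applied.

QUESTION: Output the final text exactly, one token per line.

Hunk 1: at line 5 remove [igkt,enrnc] add [huuq] -> 8 lines: vfhc tzxl sgw bxfg jmosh huuq xlta ovkmi
Hunk 2: at line 5 remove [huuq,xlta] add [ddy,bsi,tbrjd] -> 9 lines: vfhc tzxl sgw bxfg jmosh ddy bsi tbrjd ovkmi
Hunk 3: at line 3 remove [bxfg,jmosh,ddy] add [dkso,ooh] -> 8 lines: vfhc tzxl sgw dkso ooh bsi tbrjd ovkmi
Hunk 4: at line 1 remove [sgw,dkso,ooh] add [sew,pdz,vrx] -> 8 lines: vfhc tzxl sew pdz vrx bsi tbrjd ovkmi
Hunk 5: at line 2 remove [sew,pdz,vrx] add [lis,whr] -> 7 lines: vfhc tzxl lis whr bsi tbrjd ovkmi
Hunk 6: at line 5 remove [tbrjd] add [hdgx] -> 7 lines: vfhc tzxl lis whr bsi hdgx ovkmi
Hunk 7: at line 1 remove [lis,whr,bsi] add [gaiob,uepwx] -> 6 lines: vfhc tzxl gaiob uepwx hdgx ovkmi

Answer: vfhc
tzxl
gaiob
uepwx
hdgx
ovkmi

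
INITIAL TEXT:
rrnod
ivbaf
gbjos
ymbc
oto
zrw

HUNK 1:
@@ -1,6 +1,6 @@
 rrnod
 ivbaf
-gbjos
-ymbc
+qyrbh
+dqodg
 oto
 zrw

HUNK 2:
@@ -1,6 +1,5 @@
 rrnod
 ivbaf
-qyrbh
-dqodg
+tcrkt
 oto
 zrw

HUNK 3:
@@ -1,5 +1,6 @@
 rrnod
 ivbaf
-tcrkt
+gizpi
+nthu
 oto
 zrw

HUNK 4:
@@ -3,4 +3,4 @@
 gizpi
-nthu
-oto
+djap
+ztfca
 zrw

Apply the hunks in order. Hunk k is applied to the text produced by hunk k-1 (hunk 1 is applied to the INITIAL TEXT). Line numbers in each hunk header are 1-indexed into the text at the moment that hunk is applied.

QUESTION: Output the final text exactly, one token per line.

Answer: rrnod
ivbaf
gizpi
djap
ztfca
zrw

Derivation:
Hunk 1: at line 1 remove [gbjos,ymbc] add [qyrbh,dqodg] -> 6 lines: rrnod ivbaf qyrbh dqodg oto zrw
Hunk 2: at line 1 remove [qyrbh,dqodg] add [tcrkt] -> 5 lines: rrnod ivbaf tcrkt oto zrw
Hunk 3: at line 1 remove [tcrkt] add [gizpi,nthu] -> 6 lines: rrnod ivbaf gizpi nthu oto zrw
Hunk 4: at line 3 remove [nthu,oto] add [djap,ztfca] -> 6 lines: rrnod ivbaf gizpi djap ztfca zrw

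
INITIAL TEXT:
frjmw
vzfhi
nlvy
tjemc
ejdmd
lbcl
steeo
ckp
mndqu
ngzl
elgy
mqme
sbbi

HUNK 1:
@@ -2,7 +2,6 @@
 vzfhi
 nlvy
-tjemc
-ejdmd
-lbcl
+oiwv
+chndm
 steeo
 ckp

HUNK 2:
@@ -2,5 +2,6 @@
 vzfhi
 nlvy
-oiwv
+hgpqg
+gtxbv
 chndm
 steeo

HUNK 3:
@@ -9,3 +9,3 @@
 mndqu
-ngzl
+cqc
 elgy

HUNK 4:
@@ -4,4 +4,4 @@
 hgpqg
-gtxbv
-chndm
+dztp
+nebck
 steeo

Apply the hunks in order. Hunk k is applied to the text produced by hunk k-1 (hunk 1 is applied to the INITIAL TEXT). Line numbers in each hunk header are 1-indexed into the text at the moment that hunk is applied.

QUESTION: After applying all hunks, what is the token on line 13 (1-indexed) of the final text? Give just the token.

Hunk 1: at line 2 remove [tjemc,ejdmd,lbcl] add [oiwv,chndm] -> 12 lines: frjmw vzfhi nlvy oiwv chndm steeo ckp mndqu ngzl elgy mqme sbbi
Hunk 2: at line 2 remove [oiwv] add [hgpqg,gtxbv] -> 13 lines: frjmw vzfhi nlvy hgpqg gtxbv chndm steeo ckp mndqu ngzl elgy mqme sbbi
Hunk 3: at line 9 remove [ngzl] add [cqc] -> 13 lines: frjmw vzfhi nlvy hgpqg gtxbv chndm steeo ckp mndqu cqc elgy mqme sbbi
Hunk 4: at line 4 remove [gtxbv,chndm] add [dztp,nebck] -> 13 lines: frjmw vzfhi nlvy hgpqg dztp nebck steeo ckp mndqu cqc elgy mqme sbbi
Final line 13: sbbi

Answer: sbbi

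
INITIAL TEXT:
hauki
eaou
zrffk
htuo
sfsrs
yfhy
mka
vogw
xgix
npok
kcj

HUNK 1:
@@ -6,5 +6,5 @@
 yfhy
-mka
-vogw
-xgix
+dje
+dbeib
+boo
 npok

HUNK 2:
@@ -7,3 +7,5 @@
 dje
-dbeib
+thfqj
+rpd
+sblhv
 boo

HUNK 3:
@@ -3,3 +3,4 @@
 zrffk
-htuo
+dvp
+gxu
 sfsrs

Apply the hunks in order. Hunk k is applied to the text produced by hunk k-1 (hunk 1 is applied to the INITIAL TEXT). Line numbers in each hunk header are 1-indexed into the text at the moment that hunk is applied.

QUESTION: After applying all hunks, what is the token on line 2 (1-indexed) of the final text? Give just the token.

Hunk 1: at line 6 remove [mka,vogw,xgix] add [dje,dbeib,boo] -> 11 lines: hauki eaou zrffk htuo sfsrs yfhy dje dbeib boo npok kcj
Hunk 2: at line 7 remove [dbeib] add [thfqj,rpd,sblhv] -> 13 lines: hauki eaou zrffk htuo sfsrs yfhy dje thfqj rpd sblhv boo npok kcj
Hunk 3: at line 3 remove [htuo] add [dvp,gxu] -> 14 lines: hauki eaou zrffk dvp gxu sfsrs yfhy dje thfqj rpd sblhv boo npok kcj
Final line 2: eaou

Answer: eaou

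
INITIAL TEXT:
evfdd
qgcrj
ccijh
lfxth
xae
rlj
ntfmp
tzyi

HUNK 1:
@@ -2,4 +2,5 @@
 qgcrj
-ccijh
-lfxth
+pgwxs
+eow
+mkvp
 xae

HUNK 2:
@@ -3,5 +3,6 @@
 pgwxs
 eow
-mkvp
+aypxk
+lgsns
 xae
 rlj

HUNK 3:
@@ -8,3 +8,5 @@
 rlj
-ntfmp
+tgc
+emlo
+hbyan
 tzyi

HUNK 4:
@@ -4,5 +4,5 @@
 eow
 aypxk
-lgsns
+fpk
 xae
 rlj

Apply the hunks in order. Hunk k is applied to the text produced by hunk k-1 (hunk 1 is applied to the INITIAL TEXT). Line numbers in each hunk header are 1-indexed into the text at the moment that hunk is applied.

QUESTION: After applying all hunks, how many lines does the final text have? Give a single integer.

Answer: 12

Derivation:
Hunk 1: at line 2 remove [ccijh,lfxth] add [pgwxs,eow,mkvp] -> 9 lines: evfdd qgcrj pgwxs eow mkvp xae rlj ntfmp tzyi
Hunk 2: at line 3 remove [mkvp] add [aypxk,lgsns] -> 10 lines: evfdd qgcrj pgwxs eow aypxk lgsns xae rlj ntfmp tzyi
Hunk 3: at line 8 remove [ntfmp] add [tgc,emlo,hbyan] -> 12 lines: evfdd qgcrj pgwxs eow aypxk lgsns xae rlj tgc emlo hbyan tzyi
Hunk 4: at line 4 remove [lgsns] add [fpk] -> 12 lines: evfdd qgcrj pgwxs eow aypxk fpk xae rlj tgc emlo hbyan tzyi
Final line count: 12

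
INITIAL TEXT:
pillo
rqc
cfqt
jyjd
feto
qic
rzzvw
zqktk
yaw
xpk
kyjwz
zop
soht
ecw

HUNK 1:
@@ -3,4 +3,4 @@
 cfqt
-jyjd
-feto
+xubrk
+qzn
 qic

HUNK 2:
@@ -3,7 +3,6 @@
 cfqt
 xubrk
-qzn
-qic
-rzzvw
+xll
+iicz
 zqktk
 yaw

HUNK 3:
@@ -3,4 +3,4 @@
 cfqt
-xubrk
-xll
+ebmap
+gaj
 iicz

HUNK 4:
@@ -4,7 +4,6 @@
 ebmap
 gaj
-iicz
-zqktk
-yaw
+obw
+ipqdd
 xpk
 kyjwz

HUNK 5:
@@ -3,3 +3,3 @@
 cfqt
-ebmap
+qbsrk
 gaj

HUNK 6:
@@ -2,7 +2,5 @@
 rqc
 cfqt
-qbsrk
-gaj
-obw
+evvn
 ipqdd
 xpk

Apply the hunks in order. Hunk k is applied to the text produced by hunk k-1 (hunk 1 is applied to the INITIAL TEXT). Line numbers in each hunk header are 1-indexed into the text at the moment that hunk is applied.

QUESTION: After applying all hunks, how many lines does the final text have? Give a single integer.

Hunk 1: at line 3 remove [jyjd,feto] add [xubrk,qzn] -> 14 lines: pillo rqc cfqt xubrk qzn qic rzzvw zqktk yaw xpk kyjwz zop soht ecw
Hunk 2: at line 3 remove [qzn,qic,rzzvw] add [xll,iicz] -> 13 lines: pillo rqc cfqt xubrk xll iicz zqktk yaw xpk kyjwz zop soht ecw
Hunk 3: at line 3 remove [xubrk,xll] add [ebmap,gaj] -> 13 lines: pillo rqc cfqt ebmap gaj iicz zqktk yaw xpk kyjwz zop soht ecw
Hunk 4: at line 4 remove [iicz,zqktk,yaw] add [obw,ipqdd] -> 12 lines: pillo rqc cfqt ebmap gaj obw ipqdd xpk kyjwz zop soht ecw
Hunk 5: at line 3 remove [ebmap] add [qbsrk] -> 12 lines: pillo rqc cfqt qbsrk gaj obw ipqdd xpk kyjwz zop soht ecw
Hunk 6: at line 2 remove [qbsrk,gaj,obw] add [evvn] -> 10 lines: pillo rqc cfqt evvn ipqdd xpk kyjwz zop soht ecw
Final line count: 10

Answer: 10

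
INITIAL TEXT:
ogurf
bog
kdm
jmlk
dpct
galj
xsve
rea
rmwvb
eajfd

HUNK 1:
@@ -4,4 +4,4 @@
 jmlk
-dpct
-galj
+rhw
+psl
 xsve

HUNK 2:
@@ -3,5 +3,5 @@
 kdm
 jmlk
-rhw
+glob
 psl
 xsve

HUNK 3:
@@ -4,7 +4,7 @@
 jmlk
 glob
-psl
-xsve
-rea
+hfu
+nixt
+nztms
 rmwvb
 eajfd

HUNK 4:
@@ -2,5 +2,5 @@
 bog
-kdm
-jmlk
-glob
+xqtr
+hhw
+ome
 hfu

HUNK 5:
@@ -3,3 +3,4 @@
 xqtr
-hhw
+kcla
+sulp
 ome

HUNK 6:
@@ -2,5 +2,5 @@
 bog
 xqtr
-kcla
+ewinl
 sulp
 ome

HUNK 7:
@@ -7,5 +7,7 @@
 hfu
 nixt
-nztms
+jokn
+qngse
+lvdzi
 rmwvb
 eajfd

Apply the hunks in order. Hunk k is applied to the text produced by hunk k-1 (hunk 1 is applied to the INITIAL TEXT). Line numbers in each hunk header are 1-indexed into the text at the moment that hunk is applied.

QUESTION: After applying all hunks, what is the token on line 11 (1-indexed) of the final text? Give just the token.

Answer: lvdzi

Derivation:
Hunk 1: at line 4 remove [dpct,galj] add [rhw,psl] -> 10 lines: ogurf bog kdm jmlk rhw psl xsve rea rmwvb eajfd
Hunk 2: at line 3 remove [rhw] add [glob] -> 10 lines: ogurf bog kdm jmlk glob psl xsve rea rmwvb eajfd
Hunk 3: at line 4 remove [psl,xsve,rea] add [hfu,nixt,nztms] -> 10 lines: ogurf bog kdm jmlk glob hfu nixt nztms rmwvb eajfd
Hunk 4: at line 2 remove [kdm,jmlk,glob] add [xqtr,hhw,ome] -> 10 lines: ogurf bog xqtr hhw ome hfu nixt nztms rmwvb eajfd
Hunk 5: at line 3 remove [hhw] add [kcla,sulp] -> 11 lines: ogurf bog xqtr kcla sulp ome hfu nixt nztms rmwvb eajfd
Hunk 6: at line 2 remove [kcla] add [ewinl] -> 11 lines: ogurf bog xqtr ewinl sulp ome hfu nixt nztms rmwvb eajfd
Hunk 7: at line 7 remove [nztms] add [jokn,qngse,lvdzi] -> 13 lines: ogurf bog xqtr ewinl sulp ome hfu nixt jokn qngse lvdzi rmwvb eajfd
Final line 11: lvdzi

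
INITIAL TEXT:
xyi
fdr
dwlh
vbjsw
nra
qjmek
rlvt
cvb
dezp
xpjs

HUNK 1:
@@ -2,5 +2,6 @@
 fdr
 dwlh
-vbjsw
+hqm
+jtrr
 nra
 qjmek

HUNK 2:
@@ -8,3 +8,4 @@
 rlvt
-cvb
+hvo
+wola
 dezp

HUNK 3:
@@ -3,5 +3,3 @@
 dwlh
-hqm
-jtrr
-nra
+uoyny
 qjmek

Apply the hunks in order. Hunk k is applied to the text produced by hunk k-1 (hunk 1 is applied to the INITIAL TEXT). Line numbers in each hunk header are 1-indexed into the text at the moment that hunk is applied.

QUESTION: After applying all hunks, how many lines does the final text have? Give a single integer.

Answer: 10

Derivation:
Hunk 1: at line 2 remove [vbjsw] add [hqm,jtrr] -> 11 lines: xyi fdr dwlh hqm jtrr nra qjmek rlvt cvb dezp xpjs
Hunk 2: at line 8 remove [cvb] add [hvo,wola] -> 12 lines: xyi fdr dwlh hqm jtrr nra qjmek rlvt hvo wola dezp xpjs
Hunk 3: at line 3 remove [hqm,jtrr,nra] add [uoyny] -> 10 lines: xyi fdr dwlh uoyny qjmek rlvt hvo wola dezp xpjs
Final line count: 10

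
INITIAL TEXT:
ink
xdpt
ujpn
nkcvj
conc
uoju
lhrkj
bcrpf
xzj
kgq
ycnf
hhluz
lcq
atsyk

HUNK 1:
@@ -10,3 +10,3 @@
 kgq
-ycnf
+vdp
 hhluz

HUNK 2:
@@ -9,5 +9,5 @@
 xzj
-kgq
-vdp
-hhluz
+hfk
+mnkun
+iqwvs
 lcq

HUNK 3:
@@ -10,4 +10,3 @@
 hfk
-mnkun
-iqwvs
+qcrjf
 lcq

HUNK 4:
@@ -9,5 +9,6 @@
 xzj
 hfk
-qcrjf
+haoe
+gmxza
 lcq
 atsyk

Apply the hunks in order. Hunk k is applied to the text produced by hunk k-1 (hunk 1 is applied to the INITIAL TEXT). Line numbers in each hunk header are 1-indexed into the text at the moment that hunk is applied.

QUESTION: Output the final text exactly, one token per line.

Answer: ink
xdpt
ujpn
nkcvj
conc
uoju
lhrkj
bcrpf
xzj
hfk
haoe
gmxza
lcq
atsyk

Derivation:
Hunk 1: at line 10 remove [ycnf] add [vdp] -> 14 lines: ink xdpt ujpn nkcvj conc uoju lhrkj bcrpf xzj kgq vdp hhluz lcq atsyk
Hunk 2: at line 9 remove [kgq,vdp,hhluz] add [hfk,mnkun,iqwvs] -> 14 lines: ink xdpt ujpn nkcvj conc uoju lhrkj bcrpf xzj hfk mnkun iqwvs lcq atsyk
Hunk 3: at line 10 remove [mnkun,iqwvs] add [qcrjf] -> 13 lines: ink xdpt ujpn nkcvj conc uoju lhrkj bcrpf xzj hfk qcrjf lcq atsyk
Hunk 4: at line 9 remove [qcrjf] add [haoe,gmxza] -> 14 lines: ink xdpt ujpn nkcvj conc uoju lhrkj bcrpf xzj hfk haoe gmxza lcq atsyk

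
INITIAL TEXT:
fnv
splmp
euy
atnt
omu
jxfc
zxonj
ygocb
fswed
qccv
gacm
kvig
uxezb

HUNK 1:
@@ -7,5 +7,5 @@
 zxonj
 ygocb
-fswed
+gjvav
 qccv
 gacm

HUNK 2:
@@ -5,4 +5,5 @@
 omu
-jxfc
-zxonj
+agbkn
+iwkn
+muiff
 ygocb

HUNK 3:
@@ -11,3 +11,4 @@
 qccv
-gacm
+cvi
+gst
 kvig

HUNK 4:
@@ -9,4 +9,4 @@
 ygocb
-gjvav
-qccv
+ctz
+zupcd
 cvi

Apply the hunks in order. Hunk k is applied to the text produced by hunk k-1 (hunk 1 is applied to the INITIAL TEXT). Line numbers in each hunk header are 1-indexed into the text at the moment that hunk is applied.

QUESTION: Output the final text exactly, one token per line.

Answer: fnv
splmp
euy
atnt
omu
agbkn
iwkn
muiff
ygocb
ctz
zupcd
cvi
gst
kvig
uxezb

Derivation:
Hunk 1: at line 7 remove [fswed] add [gjvav] -> 13 lines: fnv splmp euy atnt omu jxfc zxonj ygocb gjvav qccv gacm kvig uxezb
Hunk 2: at line 5 remove [jxfc,zxonj] add [agbkn,iwkn,muiff] -> 14 lines: fnv splmp euy atnt omu agbkn iwkn muiff ygocb gjvav qccv gacm kvig uxezb
Hunk 3: at line 11 remove [gacm] add [cvi,gst] -> 15 lines: fnv splmp euy atnt omu agbkn iwkn muiff ygocb gjvav qccv cvi gst kvig uxezb
Hunk 4: at line 9 remove [gjvav,qccv] add [ctz,zupcd] -> 15 lines: fnv splmp euy atnt omu agbkn iwkn muiff ygocb ctz zupcd cvi gst kvig uxezb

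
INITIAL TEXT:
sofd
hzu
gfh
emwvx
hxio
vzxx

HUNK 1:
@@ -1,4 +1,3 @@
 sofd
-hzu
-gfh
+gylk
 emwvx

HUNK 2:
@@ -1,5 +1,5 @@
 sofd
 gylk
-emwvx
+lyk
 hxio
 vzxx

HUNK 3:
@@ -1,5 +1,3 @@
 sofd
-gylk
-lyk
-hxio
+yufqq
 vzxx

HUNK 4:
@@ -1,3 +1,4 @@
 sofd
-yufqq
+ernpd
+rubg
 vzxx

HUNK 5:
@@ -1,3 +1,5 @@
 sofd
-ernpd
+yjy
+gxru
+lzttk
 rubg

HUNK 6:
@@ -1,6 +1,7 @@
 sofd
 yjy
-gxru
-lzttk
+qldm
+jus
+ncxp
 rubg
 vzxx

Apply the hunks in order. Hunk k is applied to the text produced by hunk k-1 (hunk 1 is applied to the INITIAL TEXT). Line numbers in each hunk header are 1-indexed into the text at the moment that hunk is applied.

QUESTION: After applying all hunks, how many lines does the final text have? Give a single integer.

Answer: 7

Derivation:
Hunk 1: at line 1 remove [hzu,gfh] add [gylk] -> 5 lines: sofd gylk emwvx hxio vzxx
Hunk 2: at line 1 remove [emwvx] add [lyk] -> 5 lines: sofd gylk lyk hxio vzxx
Hunk 3: at line 1 remove [gylk,lyk,hxio] add [yufqq] -> 3 lines: sofd yufqq vzxx
Hunk 4: at line 1 remove [yufqq] add [ernpd,rubg] -> 4 lines: sofd ernpd rubg vzxx
Hunk 5: at line 1 remove [ernpd] add [yjy,gxru,lzttk] -> 6 lines: sofd yjy gxru lzttk rubg vzxx
Hunk 6: at line 1 remove [gxru,lzttk] add [qldm,jus,ncxp] -> 7 lines: sofd yjy qldm jus ncxp rubg vzxx
Final line count: 7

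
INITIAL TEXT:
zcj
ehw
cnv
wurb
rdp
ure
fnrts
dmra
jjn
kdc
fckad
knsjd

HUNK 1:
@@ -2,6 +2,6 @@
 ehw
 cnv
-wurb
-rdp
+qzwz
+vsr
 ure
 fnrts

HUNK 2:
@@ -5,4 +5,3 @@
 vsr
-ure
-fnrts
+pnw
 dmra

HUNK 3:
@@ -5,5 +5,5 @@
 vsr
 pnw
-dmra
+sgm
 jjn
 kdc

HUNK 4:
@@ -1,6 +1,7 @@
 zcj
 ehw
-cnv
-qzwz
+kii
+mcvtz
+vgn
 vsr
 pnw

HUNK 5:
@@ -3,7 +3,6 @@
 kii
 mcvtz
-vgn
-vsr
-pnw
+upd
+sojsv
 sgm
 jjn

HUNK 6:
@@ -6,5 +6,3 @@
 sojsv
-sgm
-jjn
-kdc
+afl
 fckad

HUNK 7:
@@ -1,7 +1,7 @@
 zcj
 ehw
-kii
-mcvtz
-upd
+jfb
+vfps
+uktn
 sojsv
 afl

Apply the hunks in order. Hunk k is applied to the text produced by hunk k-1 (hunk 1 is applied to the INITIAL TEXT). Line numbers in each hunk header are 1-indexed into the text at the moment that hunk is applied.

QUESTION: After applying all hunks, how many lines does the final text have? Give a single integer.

Hunk 1: at line 2 remove [wurb,rdp] add [qzwz,vsr] -> 12 lines: zcj ehw cnv qzwz vsr ure fnrts dmra jjn kdc fckad knsjd
Hunk 2: at line 5 remove [ure,fnrts] add [pnw] -> 11 lines: zcj ehw cnv qzwz vsr pnw dmra jjn kdc fckad knsjd
Hunk 3: at line 5 remove [dmra] add [sgm] -> 11 lines: zcj ehw cnv qzwz vsr pnw sgm jjn kdc fckad knsjd
Hunk 4: at line 1 remove [cnv,qzwz] add [kii,mcvtz,vgn] -> 12 lines: zcj ehw kii mcvtz vgn vsr pnw sgm jjn kdc fckad knsjd
Hunk 5: at line 3 remove [vgn,vsr,pnw] add [upd,sojsv] -> 11 lines: zcj ehw kii mcvtz upd sojsv sgm jjn kdc fckad knsjd
Hunk 6: at line 6 remove [sgm,jjn,kdc] add [afl] -> 9 lines: zcj ehw kii mcvtz upd sojsv afl fckad knsjd
Hunk 7: at line 1 remove [kii,mcvtz,upd] add [jfb,vfps,uktn] -> 9 lines: zcj ehw jfb vfps uktn sojsv afl fckad knsjd
Final line count: 9

Answer: 9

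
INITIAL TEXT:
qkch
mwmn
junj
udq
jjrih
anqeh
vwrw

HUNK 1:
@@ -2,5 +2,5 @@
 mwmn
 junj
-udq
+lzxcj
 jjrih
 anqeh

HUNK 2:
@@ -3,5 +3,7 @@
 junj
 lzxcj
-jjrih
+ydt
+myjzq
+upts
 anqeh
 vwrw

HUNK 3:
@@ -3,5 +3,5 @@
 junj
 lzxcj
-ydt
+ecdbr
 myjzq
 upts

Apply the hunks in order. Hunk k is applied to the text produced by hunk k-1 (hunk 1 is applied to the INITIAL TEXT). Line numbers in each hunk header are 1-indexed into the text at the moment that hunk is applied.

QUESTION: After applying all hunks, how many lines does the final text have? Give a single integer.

Hunk 1: at line 2 remove [udq] add [lzxcj] -> 7 lines: qkch mwmn junj lzxcj jjrih anqeh vwrw
Hunk 2: at line 3 remove [jjrih] add [ydt,myjzq,upts] -> 9 lines: qkch mwmn junj lzxcj ydt myjzq upts anqeh vwrw
Hunk 3: at line 3 remove [ydt] add [ecdbr] -> 9 lines: qkch mwmn junj lzxcj ecdbr myjzq upts anqeh vwrw
Final line count: 9

Answer: 9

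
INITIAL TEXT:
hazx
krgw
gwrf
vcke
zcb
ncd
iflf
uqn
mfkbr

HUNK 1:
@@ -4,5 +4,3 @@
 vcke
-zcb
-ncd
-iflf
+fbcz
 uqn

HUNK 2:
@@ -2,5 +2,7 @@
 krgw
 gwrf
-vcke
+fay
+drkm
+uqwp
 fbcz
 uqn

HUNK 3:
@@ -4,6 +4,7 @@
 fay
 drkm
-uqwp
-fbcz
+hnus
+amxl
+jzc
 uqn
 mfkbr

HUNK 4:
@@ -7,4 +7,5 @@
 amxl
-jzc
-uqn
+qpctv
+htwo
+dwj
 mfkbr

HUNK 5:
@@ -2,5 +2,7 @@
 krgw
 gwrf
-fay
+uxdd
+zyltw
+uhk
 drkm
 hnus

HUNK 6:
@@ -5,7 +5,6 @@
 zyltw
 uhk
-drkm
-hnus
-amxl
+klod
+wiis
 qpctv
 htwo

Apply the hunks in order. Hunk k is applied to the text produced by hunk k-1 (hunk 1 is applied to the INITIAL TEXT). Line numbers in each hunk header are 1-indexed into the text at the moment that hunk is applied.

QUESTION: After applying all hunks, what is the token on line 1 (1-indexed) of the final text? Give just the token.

Answer: hazx

Derivation:
Hunk 1: at line 4 remove [zcb,ncd,iflf] add [fbcz] -> 7 lines: hazx krgw gwrf vcke fbcz uqn mfkbr
Hunk 2: at line 2 remove [vcke] add [fay,drkm,uqwp] -> 9 lines: hazx krgw gwrf fay drkm uqwp fbcz uqn mfkbr
Hunk 3: at line 4 remove [uqwp,fbcz] add [hnus,amxl,jzc] -> 10 lines: hazx krgw gwrf fay drkm hnus amxl jzc uqn mfkbr
Hunk 4: at line 7 remove [jzc,uqn] add [qpctv,htwo,dwj] -> 11 lines: hazx krgw gwrf fay drkm hnus amxl qpctv htwo dwj mfkbr
Hunk 5: at line 2 remove [fay] add [uxdd,zyltw,uhk] -> 13 lines: hazx krgw gwrf uxdd zyltw uhk drkm hnus amxl qpctv htwo dwj mfkbr
Hunk 6: at line 5 remove [drkm,hnus,amxl] add [klod,wiis] -> 12 lines: hazx krgw gwrf uxdd zyltw uhk klod wiis qpctv htwo dwj mfkbr
Final line 1: hazx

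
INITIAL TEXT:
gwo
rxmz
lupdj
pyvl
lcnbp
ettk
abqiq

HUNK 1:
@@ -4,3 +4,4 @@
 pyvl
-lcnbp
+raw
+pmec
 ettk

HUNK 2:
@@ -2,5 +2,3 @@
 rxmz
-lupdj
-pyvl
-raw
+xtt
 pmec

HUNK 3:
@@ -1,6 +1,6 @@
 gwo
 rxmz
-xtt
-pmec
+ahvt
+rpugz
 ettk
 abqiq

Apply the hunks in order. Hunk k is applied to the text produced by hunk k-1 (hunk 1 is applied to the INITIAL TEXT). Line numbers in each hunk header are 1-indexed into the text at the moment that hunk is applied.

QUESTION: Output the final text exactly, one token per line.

Answer: gwo
rxmz
ahvt
rpugz
ettk
abqiq

Derivation:
Hunk 1: at line 4 remove [lcnbp] add [raw,pmec] -> 8 lines: gwo rxmz lupdj pyvl raw pmec ettk abqiq
Hunk 2: at line 2 remove [lupdj,pyvl,raw] add [xtt] -> 6 lines: gwo rxmz xtt pmec ettk abqiq
Hunk 3: at line 1 remove [xtt,pmec] add [ahvt,rpugz] -> 6 lines: gwo rxmz ahvt rpugz ettk abqiq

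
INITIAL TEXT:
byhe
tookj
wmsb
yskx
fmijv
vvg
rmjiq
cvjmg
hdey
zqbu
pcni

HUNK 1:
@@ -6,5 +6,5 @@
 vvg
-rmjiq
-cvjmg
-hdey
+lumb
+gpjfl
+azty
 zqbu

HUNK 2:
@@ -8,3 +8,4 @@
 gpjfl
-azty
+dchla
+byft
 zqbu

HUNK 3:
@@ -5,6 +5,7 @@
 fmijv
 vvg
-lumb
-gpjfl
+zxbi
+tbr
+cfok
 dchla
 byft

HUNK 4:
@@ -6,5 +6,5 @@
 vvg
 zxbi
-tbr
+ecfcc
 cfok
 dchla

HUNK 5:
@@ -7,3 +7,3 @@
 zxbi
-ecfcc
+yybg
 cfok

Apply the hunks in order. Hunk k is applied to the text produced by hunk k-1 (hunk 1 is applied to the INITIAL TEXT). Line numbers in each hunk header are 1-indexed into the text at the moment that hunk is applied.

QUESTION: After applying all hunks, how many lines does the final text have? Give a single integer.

Answer: 13

Derivation:
Hunk 1: at line 6 remove [rmjiq,cvjmg,hdey] add [lumb,gpjfl,azty] -> 11 lines: byhe tookj wmsb yskx fmijv vvg lumb gpjfl azty zqbu pcni
Hunk 2: at line 8 remove [azty] add [dchla,byft] -> 12 lines: byhe tookj wmsb yskx fmijv vvg lumb gpjfl dchla byft zqbu pcni
Hunk 3: at line 5 remove [lumb,gpjfl] add [zxbi,tbr,cfok] -> 13 lines: byhe tookj wmsb yskx fmijv vvg zxbi tbr cfok dchla byft zqbu pcni
Hunk 4: at line 6 remove [tbr] add [ecfcc] -> 13 lines: byhe tookj wmsb yskx fmijv vvg zxbi ecfcc cfok dchla byft zqbu pcni
Hunk 5: at line 7 remove [ecfcc] add [yybg] -> 13 lines: byhe tookj wmsb yskx fmijv vvg zxbi yybg cfok dchla byft zqbu pcni
Final line count: 13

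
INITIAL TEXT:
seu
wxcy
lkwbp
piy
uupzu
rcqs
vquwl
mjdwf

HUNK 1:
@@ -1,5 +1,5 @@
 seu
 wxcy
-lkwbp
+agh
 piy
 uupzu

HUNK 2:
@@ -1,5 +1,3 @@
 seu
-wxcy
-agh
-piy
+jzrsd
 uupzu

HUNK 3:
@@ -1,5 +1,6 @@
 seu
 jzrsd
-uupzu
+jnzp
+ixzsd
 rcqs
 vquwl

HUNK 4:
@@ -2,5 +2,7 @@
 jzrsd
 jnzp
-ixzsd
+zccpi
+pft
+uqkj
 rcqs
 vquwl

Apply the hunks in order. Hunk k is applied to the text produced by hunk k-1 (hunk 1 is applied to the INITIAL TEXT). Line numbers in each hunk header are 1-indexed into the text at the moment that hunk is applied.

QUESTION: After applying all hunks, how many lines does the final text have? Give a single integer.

Answer: 9

Derivation:
Hunk 1: at line 1 remove [lkwbp] add [agh] -> 8 lines: seu wxcy agh piy uupzu rcqs vquwl mjdwf
Hunk 2: at line 1 remove [wxcy,agh,piy] add [jzrsd] -> 6 lines: seu jzrsd uupzu rcqs vquwl mjdwf
Hunk 3: at line 1 remove [uupzu] add [jnzp,ixzsd] -> 7 lines: seu jzrsd jnzp ixzsd rcqs vquwl mjdwf
Hunk 4: at line 2 remove [ixzsd] add [zccpi,pft,uqkj] -> 9 lines: seu jzrsd jnzp zccpi pft uqkj rcqs vquwl mjdwf
Final line count: 9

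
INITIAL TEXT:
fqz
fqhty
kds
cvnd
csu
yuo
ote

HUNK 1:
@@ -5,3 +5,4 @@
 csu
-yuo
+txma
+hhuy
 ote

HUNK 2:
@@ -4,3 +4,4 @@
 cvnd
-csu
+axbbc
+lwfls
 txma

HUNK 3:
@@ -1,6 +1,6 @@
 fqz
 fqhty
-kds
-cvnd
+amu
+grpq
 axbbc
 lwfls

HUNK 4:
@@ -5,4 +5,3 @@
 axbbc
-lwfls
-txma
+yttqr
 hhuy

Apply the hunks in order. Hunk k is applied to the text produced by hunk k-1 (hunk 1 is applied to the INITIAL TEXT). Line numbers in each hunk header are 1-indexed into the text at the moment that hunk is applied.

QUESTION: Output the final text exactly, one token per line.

Answer: fqz
fqhty
amu
grpq
axbbc
yttqr
hhuy
ote

Derivation:
Hunk 1: at line 5 remove [yuo] add [txma,hhuy] -> 8 lines: fqz fqhty kds cvnd csu txma hhuy ote
Hunk 2: at line 4 remove [csu] add [axbbc,lwfls] -> 9 lines: fqz fqhty kds cvnd axbbc lwfls txma hhuy ote
Hunk 3: at line 1 remove [kds,cvnd] add [amu,grpq] -> 9 lines: fqz fqhty amu grpq axbbc lwfls txma hhuy ote
Hunk 4: at line 5 remove [lwfls,txma] add [yttqr] -> 8 lines: fqz fqhty amu grpq axbbc yttqr hhuy ote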